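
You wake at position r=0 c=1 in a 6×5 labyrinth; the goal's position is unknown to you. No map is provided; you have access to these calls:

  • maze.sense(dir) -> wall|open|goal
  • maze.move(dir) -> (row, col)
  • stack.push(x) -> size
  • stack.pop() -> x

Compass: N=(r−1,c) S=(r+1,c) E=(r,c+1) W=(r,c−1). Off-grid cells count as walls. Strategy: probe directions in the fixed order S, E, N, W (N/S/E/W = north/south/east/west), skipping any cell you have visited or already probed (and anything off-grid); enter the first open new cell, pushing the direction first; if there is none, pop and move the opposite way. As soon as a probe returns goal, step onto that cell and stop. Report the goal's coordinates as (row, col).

Using sense(dir='south'), — result: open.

Then push(x='south'), and see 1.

Using move(dir='south'), — result: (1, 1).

I run sense(dir='south'), → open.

Next I call push(x='south'), yielding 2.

Then move(dir='south'), and observe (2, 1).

I call sense(dir='south'), — result: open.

I use push(x='south'), yielding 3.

I use move(dir='south'), and see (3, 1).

Now I run sense(dir='south'), yielding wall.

I run sense(dir='east'), and observe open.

I invoke push(x='east'), and observe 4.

Invoking move(dir='east'), and see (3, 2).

Next I call sense(dir='south'), and get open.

I call push(x='south'), : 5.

I invoke move(dir='south'), which returns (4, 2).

Now I run sense(dir='south'), and observe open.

I use push(x='south'), and observe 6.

I invoke move(dir='south'), : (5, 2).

Using sense(dir='east'), yielding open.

Invoking push(x='east'), and see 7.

Now I run move(dir='east'), and observe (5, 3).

I run sense(dir='east'), which returns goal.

I call move(dir='east'), and get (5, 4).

Answer: (5, 4)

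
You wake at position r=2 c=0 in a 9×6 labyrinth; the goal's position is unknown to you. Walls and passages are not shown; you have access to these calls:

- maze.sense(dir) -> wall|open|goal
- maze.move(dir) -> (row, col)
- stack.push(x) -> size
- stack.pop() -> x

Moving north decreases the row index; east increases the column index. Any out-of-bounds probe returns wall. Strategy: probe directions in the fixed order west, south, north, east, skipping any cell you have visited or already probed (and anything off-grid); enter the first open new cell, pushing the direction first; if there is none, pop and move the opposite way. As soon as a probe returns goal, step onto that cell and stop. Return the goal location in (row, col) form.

==> maze.sense(south)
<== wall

==> maze.sense(north)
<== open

==> stack.push(north)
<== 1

==> maze.move(north)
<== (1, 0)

==> maze.sense(north)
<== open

==> stack.push(north)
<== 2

==> maze.move(north)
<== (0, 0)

==> maze.sense(east)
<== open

==> stack.push(east)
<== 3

==> maze.move(east)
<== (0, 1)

==> maze.sense(south)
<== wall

==> maze.sense(east)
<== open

==> stack.push(east)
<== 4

==> maze.move(east)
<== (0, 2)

==> maze.sense(south)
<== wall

==> maze.sense(east)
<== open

==> stack.push(east)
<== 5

==> maze.move(east)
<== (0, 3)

==> maze.sense(south)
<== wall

==> maze.sense(east)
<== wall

==> stack.pop()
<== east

==> maze.move(west)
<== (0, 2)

==> stack.pop()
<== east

==> maze.move(west)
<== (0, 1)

==> stack.pop()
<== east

==> maze.move(west)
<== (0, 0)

==> stack.pop()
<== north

==> maze.move(south)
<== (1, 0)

==> stack.pop()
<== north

==> maze.move(south)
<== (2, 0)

==> maze.sense(east)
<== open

==> stack.push(east)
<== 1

==> maze.move(east)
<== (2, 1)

==> maze.sense(south)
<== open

==> stack.push(south)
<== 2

==> maze.move(south)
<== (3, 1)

==> maze.sense(south)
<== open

==> stack.push(south)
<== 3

==> maze.move(south)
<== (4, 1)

==> maze.sense(west)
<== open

==> stack.push(west)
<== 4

==> maze.move(west)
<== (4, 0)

==> maze.sense(south)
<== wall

==> stack.pop()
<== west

==> maze.move(east)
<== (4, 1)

==> maze.sense(south)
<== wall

==> maze.sense(east)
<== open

==> stack.push(east)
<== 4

==> maze.move(east)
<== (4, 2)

==> maze.sense(south)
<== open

==> stack.push(south)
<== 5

==> maze.move(south)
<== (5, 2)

==> maze.sense(south)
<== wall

==> maze.sense(east)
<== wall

==> stack.pop()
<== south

==> maze.move(north)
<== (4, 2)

==> maze.sense(north)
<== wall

==> maze.sense(east)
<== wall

==> stack.pop()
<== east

==> maze.move(west)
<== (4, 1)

==> stack.pop()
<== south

==> maze.move(north)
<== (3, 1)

==> stack.pop()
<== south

==> maze.move(north)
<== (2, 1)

==> maze.sense(east)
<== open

==> stack.push(east)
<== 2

==> maze.move(east)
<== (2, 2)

==> maze.sense(east)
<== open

==> stack.push(east)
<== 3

==> maze.move(east)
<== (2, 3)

==> maze.sense(south)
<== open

==> stack.push(south)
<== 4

==> maze.move(south)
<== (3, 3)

==> maze.sense(east)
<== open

==> stack.push(east)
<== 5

==> maze.move(east)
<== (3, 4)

==> maze.sense(south)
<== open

==> stack.push(south)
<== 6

==> maze.move(south)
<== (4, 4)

==> maze.sense(south)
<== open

==> stack.push(south)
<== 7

==> maze.move(south)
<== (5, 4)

==> maze.sense(south)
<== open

==> stack.push(south)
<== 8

==> maze.move(south)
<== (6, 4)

==> maze.sense(west)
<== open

==> stack.push(west)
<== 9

==> maze.move(west)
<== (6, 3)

==> maze.sense(south)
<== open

==> stack.push(south)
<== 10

==> maze.move(south)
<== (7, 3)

==> maze.sense(west)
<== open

==> stack.push(west)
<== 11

==> maze.move(west)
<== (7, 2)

==> maze.sense(west)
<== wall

==> maze.sense(south)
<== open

==> stack.push(south)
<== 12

==> maze.move(south)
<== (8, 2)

==> maze.sense(west)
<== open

==> stack.push(west)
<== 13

==> maze.move(west)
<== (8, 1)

==> maze.sense(west)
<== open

==> stack.push(west)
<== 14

==> maze.move(west)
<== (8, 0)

==> maze.sense(north)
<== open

==> stack.push(north)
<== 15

==> maze.move(north)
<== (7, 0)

==> maze.sense(north)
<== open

==> stack.push(north)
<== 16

==> maze.move(north)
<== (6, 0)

==> maze.sense(east)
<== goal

==> maze.move(east)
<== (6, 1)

Answer: (6, 1)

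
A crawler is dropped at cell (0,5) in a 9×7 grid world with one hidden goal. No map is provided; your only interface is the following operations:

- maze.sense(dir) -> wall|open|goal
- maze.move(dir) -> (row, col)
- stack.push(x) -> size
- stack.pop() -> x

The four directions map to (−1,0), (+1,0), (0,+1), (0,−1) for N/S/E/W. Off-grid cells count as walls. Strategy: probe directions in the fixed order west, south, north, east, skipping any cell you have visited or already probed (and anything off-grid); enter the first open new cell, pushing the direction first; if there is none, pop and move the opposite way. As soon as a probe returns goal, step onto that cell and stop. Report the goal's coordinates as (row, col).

I invoke maze.sense passing dir: west, — result: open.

Now I run stack.push passing x: west, → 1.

I run maze.move passing dir: west, and get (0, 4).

Next I call maze.sense passing dir: west, giving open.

I invoke stack.push passing x: west, giving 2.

I call maze.move passing dir: west, and observe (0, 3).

I run maze.sense passing dir: west, : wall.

Now I run maze.sense passing dir: south, : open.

I invoke stack.push passing x: south, giving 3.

Next I call maze.move passing dir: south, and see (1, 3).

Using maze.sense passing dir: west, and observe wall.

Then maze.sense passing dir: south, and see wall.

I use maze.sense passing dir: east, yielding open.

Calling stack.push passing x: east, and get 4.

I try maze.move passing dir: east, giving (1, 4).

Then maze.sense passing dir: south, — result: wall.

Invoking maze.sense passing dir: east, and see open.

Then stack.push passing x: east, yielding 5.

I use maze.move passing dir: east, yielding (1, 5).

I invoke maze.sense passing dir: south, and observe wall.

I use maze.sense passing dir: east, which returns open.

I try stack.push passing x: east, → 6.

Calling maze.move passing dir: east, — result: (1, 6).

I run maze.sense passing dir: south, — result: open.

Using stack.push passing x: south, and get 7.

Using maze.move passing dir: south, → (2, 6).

Calling maze.sense passing dir: south, which returns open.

I call stack.push passing x: south, and observe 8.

Calling maze.move passing dir: south, and get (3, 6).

I use maze.sense passing dir: west, and get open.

I call stack.push passing x: west, giving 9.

Now I run maze.move passing dir: west, and get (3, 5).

Next I call maze.sense passing dir: west, and observe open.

I invoke stack.push passing x: west, and see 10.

Calling maze.move passing dir: west, yielding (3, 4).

I invoke maze.sense passing dir: west, : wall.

I try maze.sense passing dir: south, giving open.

Calling stack.push passing x: south, which returns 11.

I run maze.move passing dir: south, which returns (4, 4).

I run maze.sense passing dir: west, and get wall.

Next I call maze.sense passing dir: south, giving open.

Now I run stack.push passing x: south, : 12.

Next I call maze.move passing dir: south, and observe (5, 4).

Then maze.sense passing dir: west, → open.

Calling stack.push passing x: west, : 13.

I use maze.move passing dir: west, giving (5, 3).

I run maze.sense passing dir: west, giving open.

Calling stack.push passing x: west, → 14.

I call maze.move passing dir: west, giving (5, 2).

Invoking maze.sense passing dir: west, giving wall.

Invoking maze.sense passing dir: south, : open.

Next I call stack.push passing x: south, yielding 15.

Using maze.move passing dir: south, — result: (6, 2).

Then maze.sense passing dir: west, and see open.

I invoke stack.push passing x: west, which returns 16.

Calling maze.move passing dir: west, → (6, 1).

Calling maze.sense passing dir: west, → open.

I invoke stack.push passing x: west, yielding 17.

Calling maze.move passing dir: west, and observe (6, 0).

Then maze.sense passing dir: south, : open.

Now I run stack.push passing x: south, — result: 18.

Then maze.move passing dir: south, which returns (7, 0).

Next I call maze.sense passing dir: south, and get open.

Now I run stack.push passing x: south, and get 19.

Next I call maze.move passing dir: south, yielding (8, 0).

Now I run maze.sense passing dir: east, : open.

I call stack.push passing x: east, → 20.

Using maze.move passing dir: east, giving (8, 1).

Now I run maze.sense passing dir: north, : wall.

I call maze.sense passing dir: east, and observe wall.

I invoke stack.pop(), : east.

Calling maze.move passing dir: west, and observe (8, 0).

I try stack.pop(), and see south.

I invoke maze.move passing dir: north, giving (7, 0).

Then stack.pop(), and observe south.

Now I run maze.move passing dir: north, → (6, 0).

I run maze.sense passing dir: north, and get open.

Next I call stack.push passing x: north, yielding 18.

I run maze.move passing dir: north, and observe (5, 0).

Using maze.sense passing dir: north, yielding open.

I try stack.push passing x: north, yielding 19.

Calling maze.move passing dir: north, : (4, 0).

I call maze.sense passing dir: north, giving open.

Using stack.push passing x: north, — result: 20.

I run maze.move passing dir: north, → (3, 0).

Then maze.sense passing dir: north, → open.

Now I run stack.push passing x: north, → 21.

Then maze.move passing dir: north, which returns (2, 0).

Using maze.sense passing dir: north, and get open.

Then stack.push passing x: north, and observe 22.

Calling maze.move passing dir: north, — result: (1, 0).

Then maze.sense passing dir: north, yielding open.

Next I call stack.push passing x: north, and get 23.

Calling maze.move passing dir: north, which returns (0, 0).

I invoke maze.sense passing dir: east, yielding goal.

Next I call maze.move passing dir: east, — result: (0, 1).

Answer: (0, 1)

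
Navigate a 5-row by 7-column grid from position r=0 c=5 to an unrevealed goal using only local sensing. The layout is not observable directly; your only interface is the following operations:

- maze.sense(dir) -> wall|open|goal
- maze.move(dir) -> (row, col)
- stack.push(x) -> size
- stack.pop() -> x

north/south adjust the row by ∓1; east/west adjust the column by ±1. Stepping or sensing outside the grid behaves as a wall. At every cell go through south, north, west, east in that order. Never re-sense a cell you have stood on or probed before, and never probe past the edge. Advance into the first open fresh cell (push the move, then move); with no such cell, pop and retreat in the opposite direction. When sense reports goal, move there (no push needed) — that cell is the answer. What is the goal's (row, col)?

Invoking sense passing south, — result: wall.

Next I call sense passing west, → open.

Invoking push passing west, and get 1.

Next I call move passing west, and get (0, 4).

Using sense passing south, and observe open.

I try push passing south, and see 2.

Next I call move passing south, : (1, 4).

I try sense passing south, — result: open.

I call push passing south, : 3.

I use move passing south, giving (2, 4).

I use sense passing south, and get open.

I run push passing south, yielding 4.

Now I run move passing south, — result: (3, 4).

Now I run sense passing south, yielding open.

Next I call push passing south, — result: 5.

Calling move passing south, and get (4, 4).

I try sense passing west, giving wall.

I use sense passing east, and observe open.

Then push passing east, giving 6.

I try move passing east, → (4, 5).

Next I call sense passing north, which returns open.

I try push passing north, and observe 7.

I invoke move passing north, and see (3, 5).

Calling sense passing north, and see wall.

I run sense passing east, giving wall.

I try pop, giving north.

Invoking move passing south, giving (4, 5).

I try sense passing east, and observe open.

I call push passing east, → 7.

I use move passing east, yielding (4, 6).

Then pop, → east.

I run move passing west, giving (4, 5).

I invoke pop, and get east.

I try move passing west, and get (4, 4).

Calling pop, — result: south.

I call move passing north, and see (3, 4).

I invoke sense passing west, and get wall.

I use pop(), → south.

Calling move passing north, yielding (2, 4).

Now I run sense passing west, giving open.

Calling push passing west, — result: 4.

I invoke move passing west, — result: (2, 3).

Invoking sense passing north, → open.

I use push passing north, and see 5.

Next I call move passing north, giving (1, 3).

Using sense passing north, which returns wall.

Calling sense passing west, and see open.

I invoke push passing west, and observe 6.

I invoke move passing west, and see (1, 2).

I try sense passing south, and get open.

I invoke push passing south, and see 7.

Invoking move passing south, and see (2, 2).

Using sense passing south, and get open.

I call push passing south, and observe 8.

I run move passing south, and get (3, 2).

I invoke sense passing south, giving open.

Next I call push passing south, and see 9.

I use move passing south, yielding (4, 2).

I run sense passing west, yielding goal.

Invoking move passing west, and see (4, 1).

Answer: (4, 1)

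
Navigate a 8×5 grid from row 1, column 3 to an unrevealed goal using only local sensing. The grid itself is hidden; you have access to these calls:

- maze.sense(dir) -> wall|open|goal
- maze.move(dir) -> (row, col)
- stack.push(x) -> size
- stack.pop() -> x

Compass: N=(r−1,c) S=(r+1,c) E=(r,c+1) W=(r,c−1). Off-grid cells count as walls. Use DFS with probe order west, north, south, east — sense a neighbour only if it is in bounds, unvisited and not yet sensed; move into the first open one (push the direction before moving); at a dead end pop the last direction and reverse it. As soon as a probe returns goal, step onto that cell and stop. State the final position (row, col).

# maze.sense(dir='west') ~> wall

# maze.sense(dir='north') ~> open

# stack.push(x='north') ~> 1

# maze.move(dir='north') ~> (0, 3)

# maze.sense(dir='west') ~> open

# stack.push(x='west') ~> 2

# maze.move(dir='west') ~> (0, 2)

# maze.sense(dir='west') ~> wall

# stack.pop() ~> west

# maze.move(dir='east') ~> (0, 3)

# maze.sense(dir='east') ~> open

# stack.push(x='east') ~> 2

# maze.move(dir='east') ~> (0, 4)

# maze.sense(dir='south') ~> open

# stack.push(x='south') ~> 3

# maze.move(dir='south') ~> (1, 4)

# maze.sense(dir='south') ~> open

# stack.push(x='south') ~> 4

# maze.move(dir='south') ~> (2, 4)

# maze.sense(dir='west') ~> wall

# maze.sense(dir='south') ~> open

# stack.push(x='south') ~> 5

# maze.move(dir='south') ~> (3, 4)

# maze.sense(dir='west') ~> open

# stack.push(x='west') ~> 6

# maze.move(dir='west') ~> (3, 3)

# maze.sense(dir='west') ~> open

# stack.push(x='west') ~> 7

# maze.move(dir='west') ~> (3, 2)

# maze.sense(dir='west') ~> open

# stack.push(x='west') ~> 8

# maze.move(dir='west') ~> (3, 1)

# maze.sense(dir='west') ~> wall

# maze.sense(dir='north') ~> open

# stack.push(x='north') ~> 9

# maze.move(dir='north') ~> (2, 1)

# maze.sense(dir='west') ~> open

# stack.push(x='west') ~> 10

# maze.move(dir='west') ~> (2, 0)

# maze.sense(dir='north') ~> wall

# stack.pop() ~> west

# maze.move(dir='east') ~> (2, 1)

# maze.sense(dir='north') ~> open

# stack.push(x='north') ~> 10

# maze.move(dir='north') ~> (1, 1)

# stack.pop() ~> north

# maze.move(dir='south') ~> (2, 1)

# maze.sense(dir='east') ~> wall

# stack.pop() ~> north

# maze.move(dir='south') ~> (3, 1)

# maze.sense(dir='south') ~> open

# stack.push(x='south') ~> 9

# maze.move(dir='south') ~> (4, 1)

# maze.sense(dir='west') ~> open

# stack.push(x='west') ~> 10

# maze.move(dir='west') ~> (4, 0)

# maze.sense(dir='south') ~> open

# stack.push(x='south') ~> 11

# maze.move(dir='south') ~> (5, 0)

# maze.sense(dir='south') ~> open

# stack.push(x='south') ~> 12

# maze.move(dir='south') ~> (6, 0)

# maze.sense(dir='south') ~> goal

# maze.move(dir='south') ~> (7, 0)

Answer: (7, 0)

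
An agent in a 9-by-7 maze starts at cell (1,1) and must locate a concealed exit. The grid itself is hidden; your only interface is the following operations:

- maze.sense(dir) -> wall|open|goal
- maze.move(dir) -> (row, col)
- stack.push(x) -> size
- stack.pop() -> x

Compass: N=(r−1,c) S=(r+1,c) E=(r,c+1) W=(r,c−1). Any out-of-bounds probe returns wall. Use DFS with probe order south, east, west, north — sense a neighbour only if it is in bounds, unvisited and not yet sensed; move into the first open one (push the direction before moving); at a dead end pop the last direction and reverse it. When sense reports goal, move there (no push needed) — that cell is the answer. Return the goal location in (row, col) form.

! 1. sense(dir→south) -> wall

! 2. sense(dir→east) -> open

! 3. push(x→east) -> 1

! 4. move(dir→east) -> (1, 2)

! 5. sense(dir→south) -> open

! 6. push(x→south) -> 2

! 7. move(dir→south) -> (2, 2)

! 8. sense(dir→south) -> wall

! 9. sense(dir→east) -> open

! 10. push(x→east) -> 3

! 11. move(dir→east) -> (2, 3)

! 12. sense(dir→south) -> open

! 13. push(x→south) -> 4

! 14. move(dir→south) -> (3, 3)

! 15. sense(dir→south) -> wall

! 16. sense(dir→east) -> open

! 17. push(x→east) -> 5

! 18. move(dir→east) -> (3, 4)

! 19. sense(dir→south) -> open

! 20. push(x→south) -> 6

! 21. move(dir→south) -> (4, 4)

! 22. sense(dir→south) -> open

! 23. push(x→south) -> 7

! 24. move(dir→south) -> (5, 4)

! 25. sense(dir→south) -> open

! 26. push(x→south) -> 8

! 27. move(dir→south) -> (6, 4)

! 28. sense(dir→south) -> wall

! 29. sense(dir→east) -> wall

! 30. sense(dir→west) -> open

! 31. push(x→west) -> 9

! 32. move(dir→west) -> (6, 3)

! 33. sense(dir→south) -> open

! 34. push(x→south) -> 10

! 35. move(dir→south) -> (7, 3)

! 36. sense(dir→south) -> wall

! 37. sense(dir→west) -> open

! 38. push(x→west) -> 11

! 39. move(dir→west) -> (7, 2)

! 40. sense(dir→south) -> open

! 41. push(x→south) -> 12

! 42. move(dir→south) -> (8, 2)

! 43. sense(dir→west) -> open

! 44. push(x→west) -> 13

! 45. move(dir→west) -> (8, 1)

! 46. sense(dir→west) -> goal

! 47. move(dir→west) -> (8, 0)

Answer: (8, 0)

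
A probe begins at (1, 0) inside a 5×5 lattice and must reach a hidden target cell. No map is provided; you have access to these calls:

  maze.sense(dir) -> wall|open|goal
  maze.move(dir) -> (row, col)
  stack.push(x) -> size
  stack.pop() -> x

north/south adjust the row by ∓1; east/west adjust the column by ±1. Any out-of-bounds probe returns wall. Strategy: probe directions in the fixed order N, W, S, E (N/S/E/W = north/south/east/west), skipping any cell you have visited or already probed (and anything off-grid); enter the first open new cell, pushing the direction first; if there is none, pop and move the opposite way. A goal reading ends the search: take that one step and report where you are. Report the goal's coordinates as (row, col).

==> maze.sense(dir: north)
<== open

==> stack.push(x: north)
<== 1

==> maze.move(dir: north)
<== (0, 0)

==> maze.sense(dir: east)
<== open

==> stack.push(x: east)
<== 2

==> maze.move(dir: east)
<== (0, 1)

==> maze.sense(dir: south)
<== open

==> stack.push(x: south)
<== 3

==> maze.move(dir: south)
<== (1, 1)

==> maze.sense(dir: south)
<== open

==> stack.push(x: south)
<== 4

==> maze.move(dir: south)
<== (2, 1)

==> maze.sense(dir: west)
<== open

==> stack.push(x: west)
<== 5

==> maze.move(dir: west)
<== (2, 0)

==> maze.sense(dir: south)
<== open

==> stack.push(x: south)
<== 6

==> maze.move(dir: south)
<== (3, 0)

==> maze.sense(dir: south)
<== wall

==> maze.sense(dir: east)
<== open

==> stack.push(x: east)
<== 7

==> maze.move(dir: east)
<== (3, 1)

==> maze.sense(dir: south)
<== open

==> stack.push(x: south)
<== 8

==> maze.move(dir: south)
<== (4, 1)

==> maze.sense(dir: east)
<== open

==> stack.push(x: east)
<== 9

==> maze.move(dir: east)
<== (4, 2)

==> maze.sense(dir: north)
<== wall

==> maze.sense(dir: east)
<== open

==> stack.push(x: east)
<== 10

==> maze.move(dir: east)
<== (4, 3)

==> maze.sense(dir: north)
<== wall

==> maze.sense(dir: east)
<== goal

==> maze.move(dir: east)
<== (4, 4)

Answer: (4, 4)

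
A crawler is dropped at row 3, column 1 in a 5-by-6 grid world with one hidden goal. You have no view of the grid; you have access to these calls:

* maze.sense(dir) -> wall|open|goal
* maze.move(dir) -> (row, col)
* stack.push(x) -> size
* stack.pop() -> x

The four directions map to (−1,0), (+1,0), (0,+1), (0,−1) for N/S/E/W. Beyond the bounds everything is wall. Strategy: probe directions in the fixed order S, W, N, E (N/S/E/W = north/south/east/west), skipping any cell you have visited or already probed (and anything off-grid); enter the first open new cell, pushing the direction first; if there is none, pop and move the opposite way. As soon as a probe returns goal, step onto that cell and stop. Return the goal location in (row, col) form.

CALL maze.sense[dir: south]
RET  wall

CALL maze.sense[dir: west]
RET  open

CALL stack.push[x: west]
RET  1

CALL maze.move[dir: west]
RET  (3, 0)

CALL maze.sense[dir: south]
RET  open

CALL stack.push[x: south]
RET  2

CALL maze.move[dir: south]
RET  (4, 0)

CALL stack.pop[]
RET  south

CALL maze.move[dir: north]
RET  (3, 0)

CALL maze.sense[dir: north]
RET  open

CALL stack.push[x: north]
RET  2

CALL maze.move[dir: north]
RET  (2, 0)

CALL maze.sense[dir: north]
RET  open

CALL stack.push[x: north]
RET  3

CALL maze.move[dir: north]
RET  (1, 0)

CALL maze.sense[dir: north]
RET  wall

CALL maze.sense[dir: east]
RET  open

CALL stack.push[x: east]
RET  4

CALL maze.move[dir: east]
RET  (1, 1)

CALL maze.sense[dir: south]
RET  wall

CALL maze.sense[dir: north]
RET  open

CALL stack.push[x: north]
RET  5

CALL maze.move[dir: north]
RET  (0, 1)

CALL maze.sense[dir: east]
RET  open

CALL stack.push[x: east]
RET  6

CALL maze.move[dir: east]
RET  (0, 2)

CALL maze.sense[dir: south]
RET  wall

CALL maze.sense[dir: east]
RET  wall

CALL stack.pop[]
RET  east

CALL maze.move[dir: west]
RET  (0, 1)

CALL stack.pop[]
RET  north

CALL maze.move[dir: south]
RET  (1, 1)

CALL stack.pop[]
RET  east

CALL maze.move[dir: west]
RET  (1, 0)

CALL stack.pop[]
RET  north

CALL maze.move[dir: south]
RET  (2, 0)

CALL stack.pop[]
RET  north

CALL maze.move[dir: south]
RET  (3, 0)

CALL stack.pop[]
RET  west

CALL maze.move[dir: east]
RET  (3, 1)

CALL maze.sense[dir: east]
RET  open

CALL stack.push[x: east]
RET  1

CALL maze.move[dir: east]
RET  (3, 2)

CALL maze.sense[dir: south]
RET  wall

CALL maze.sense[dir: north]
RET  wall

CALL maze.sense[dir: east]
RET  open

CALL stack.push[x: east]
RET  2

CALL maze.move[dir: east]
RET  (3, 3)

CALL maze.sense[dir: south]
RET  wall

CALL maze.sense[dir: north]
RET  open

CALL stack.push[x: north]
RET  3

CALL maze.move[dir: north]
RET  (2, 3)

CALL maze.sense[dir: north]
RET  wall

CALL maze.sense[dir: east]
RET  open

CALL stack.push[x: east]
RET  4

CALL maze.move[dir: east]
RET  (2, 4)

CALL maze.sense[dir: south]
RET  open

CALL stack.push[x: south]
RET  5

CALL maze.move[dir: south]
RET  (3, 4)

CALL maze.sense[dir: south]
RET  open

CALL stack.push[x: south]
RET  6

CALL maze.move[dir: south]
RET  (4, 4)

CALL maze.sense[dir: east]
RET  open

CALL stack.push[x: east]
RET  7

CALL maze.move[dir: east]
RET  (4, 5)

CALL maze.sense[dir: north]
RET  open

CALL stack.push[x: north]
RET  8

CALL maze.move[dir: north]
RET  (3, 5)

CALL maze.sense[dir: north]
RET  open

CALL stack.push[x: north]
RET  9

CALL maze.move[dir: north]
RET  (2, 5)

CALL maze.sense[dir: north]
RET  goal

CALL maze.move[dir: north]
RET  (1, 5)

Answer: (1, 5)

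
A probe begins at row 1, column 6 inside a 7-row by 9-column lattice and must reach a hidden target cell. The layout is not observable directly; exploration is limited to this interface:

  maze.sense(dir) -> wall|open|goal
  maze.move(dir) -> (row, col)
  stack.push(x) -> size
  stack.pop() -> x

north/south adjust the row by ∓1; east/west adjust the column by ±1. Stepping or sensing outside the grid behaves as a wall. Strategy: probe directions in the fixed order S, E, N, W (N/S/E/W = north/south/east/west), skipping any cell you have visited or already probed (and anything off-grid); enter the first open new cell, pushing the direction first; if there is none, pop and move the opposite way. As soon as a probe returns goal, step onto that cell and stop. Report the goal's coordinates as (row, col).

Act: sense[dir='south']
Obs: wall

Act: sense[dir='east']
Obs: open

Act: push[x='east']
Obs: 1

Act: move[dir='east']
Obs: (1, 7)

Act: sense[dir='south']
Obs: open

Act: push[x='south']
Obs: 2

Act: move[dir='south']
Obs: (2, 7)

Act: sense[dir='south']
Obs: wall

Act: sense[dir='east']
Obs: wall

Act: pop[]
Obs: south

Act: move[dir='north']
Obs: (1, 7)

Act: sense[dir='east']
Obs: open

Act: push[x='east']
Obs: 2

Act: move[dir='east']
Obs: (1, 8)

Act: sense[dir='north']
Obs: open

Act: push[x='north']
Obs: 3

Act: move[dir='north']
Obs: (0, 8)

Act: sense[dir='west']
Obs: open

Act: push[x='west']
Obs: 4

Act: move[dir='west']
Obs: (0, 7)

Act: sense[dir='west']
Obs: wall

Act: pop[]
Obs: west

Act: move[dir='east']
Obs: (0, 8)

Act: pop[]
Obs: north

Act: move[dir='south']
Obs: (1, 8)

Act: pop[]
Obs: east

Act: move[dir='west']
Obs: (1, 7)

Act: pop[]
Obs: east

Act: move[dir='west']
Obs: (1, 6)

Act: sense[dir='west']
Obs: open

Act: push[x='west']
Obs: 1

Act: move[dir='west']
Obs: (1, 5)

Act: sense[dir='south']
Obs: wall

Act: sense[dir='north']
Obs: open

Act: push[x='north']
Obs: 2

Act: move[dir='north']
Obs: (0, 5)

Act: sense[dir='west']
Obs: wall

Act: pop[]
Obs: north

Act: move[dir='south']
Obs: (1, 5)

Act: sense[dir='west']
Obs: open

Act: push[x='west']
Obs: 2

Act: move[dir='west']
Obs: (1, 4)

Act: sense[dir='south']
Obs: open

Act: push[x='south']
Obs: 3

Act: move[dir='south']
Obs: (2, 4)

Act: sense[dir='south']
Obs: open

Act: push[x='south']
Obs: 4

Act: move[dir='south']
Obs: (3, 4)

Act: sense[dir='south']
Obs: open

Act: push[x='south']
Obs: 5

Act: move[dir='south']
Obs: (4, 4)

Act: sense[dir='south']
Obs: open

Act: push[x='south']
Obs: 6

Act: move[dir='south']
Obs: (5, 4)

Act: sense[dir='south']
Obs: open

Act: push[x='south']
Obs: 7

Act: move[dir='south']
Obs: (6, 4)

Act: sense[dir='east']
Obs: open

Act: push[x='east']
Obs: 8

Act: move[dir='east']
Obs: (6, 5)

Act: sense[dir='east']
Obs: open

Act: push[x='east']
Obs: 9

Act: move[dir='east']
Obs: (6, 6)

Act: sense[dir='east']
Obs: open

Act: push[x='east']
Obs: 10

Act: move[dir='east']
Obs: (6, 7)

Act: sense[dir='east']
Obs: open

Act: push[x='east']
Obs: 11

Act: move[dir='east']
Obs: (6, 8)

Act: sense[dir='north']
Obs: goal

Act: move[dir='north']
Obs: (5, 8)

Answer: (5, 8)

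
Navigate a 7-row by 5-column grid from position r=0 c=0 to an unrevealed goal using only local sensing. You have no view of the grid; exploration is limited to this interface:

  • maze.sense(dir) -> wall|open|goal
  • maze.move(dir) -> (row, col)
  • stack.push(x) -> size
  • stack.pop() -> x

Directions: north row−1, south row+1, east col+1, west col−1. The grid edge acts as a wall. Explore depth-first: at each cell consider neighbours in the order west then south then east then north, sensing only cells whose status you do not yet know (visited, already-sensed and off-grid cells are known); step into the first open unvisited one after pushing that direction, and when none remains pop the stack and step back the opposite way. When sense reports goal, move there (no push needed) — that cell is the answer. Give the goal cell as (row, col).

$ maze.sense dir='south'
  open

$ stack.push x='south'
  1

$ maze.move dir='south'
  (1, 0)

$ maze.sense dir='south'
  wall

$ maze.sense dir='east'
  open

$ stack.push x='east'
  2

$ maze.move dir='east'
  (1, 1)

$ maze.sense dir='south'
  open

$ stack.push x='south'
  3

$ maze.move dir='south'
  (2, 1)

$ maze.sense dir='south'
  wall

$ maze.sense dir='east'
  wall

$ stack.pop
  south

$ maze.move dir='north'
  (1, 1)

$ maze.sense dir='east'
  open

$ stack.push x='east'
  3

$ maze.move dir='east'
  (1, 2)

$ maze.sense dir='east'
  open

$ stack.push x='east'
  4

$ maze.move dir='east'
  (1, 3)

$ maze.sense dir='south'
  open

$ stack.push x='south'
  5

$ maze.move dir='south'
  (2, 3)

$ maze.sense dir='south'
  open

$ stack.push x='south'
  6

$ maze.move dir='south'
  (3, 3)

$ maze.sense dir='west'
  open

$ stack.push x='west'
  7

$ maze.move dir='west'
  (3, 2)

$ maze.sense dir='south'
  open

$ stack.push x='south'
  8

$ maze.move dir='south'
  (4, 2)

$ maze.sense dir='west'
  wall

$ maze.sense dir='south'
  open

$ stack.push x='south'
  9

$ maze.move dir='south'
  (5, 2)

$ maze.sense dir='west'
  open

$ stack.push x='west'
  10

$ maze.move dir='west'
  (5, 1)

$ maze.sense dir='west'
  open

$ stack.push x='west'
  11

$ maze.move dir='west'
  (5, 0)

$ maze.sense dir='south'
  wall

$ maze.sense dir='north'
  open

$ stack.push x='north'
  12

$ maze.move dir='north'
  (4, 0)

$ maze.sense dir='north'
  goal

$ maze.move dir='north'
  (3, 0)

Answer: (3, 0)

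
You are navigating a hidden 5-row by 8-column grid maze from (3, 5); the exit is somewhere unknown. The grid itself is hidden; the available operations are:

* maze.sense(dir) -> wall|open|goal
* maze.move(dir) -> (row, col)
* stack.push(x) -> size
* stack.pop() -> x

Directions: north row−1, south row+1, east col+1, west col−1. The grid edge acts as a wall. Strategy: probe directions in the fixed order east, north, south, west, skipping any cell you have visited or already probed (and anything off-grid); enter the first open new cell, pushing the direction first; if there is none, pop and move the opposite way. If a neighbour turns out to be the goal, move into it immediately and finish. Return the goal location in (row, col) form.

I try maze.sense(dir→east), and observe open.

Invoking stack.push(x→east), which returns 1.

I try maze.move(dir→east), — result: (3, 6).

Now I run maze.sense(dir→east), and observe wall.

Invoking maze.sense(dir→north), which returns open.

I try stack.push(x→north), and see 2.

I invoke maze.move(dir→north), and observe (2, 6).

Invoking maze.sense(dir→east), : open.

I try stack.push(x→east), → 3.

I use maze.move(dir→east), → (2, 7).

I use maze.sense(dir→north), — result: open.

I try stack.push(x→north), giving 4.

I try maze.move(dir→north), and see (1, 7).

Invoking maze.sense(dir→north), giving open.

Next I call stack.push(x→north), : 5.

I invoke maze.move(dir→north), yielding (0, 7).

I use maze.sense(dir→west), and get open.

I invoke stack.push(x→west), and see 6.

Now I run maze.move(dir→west), giving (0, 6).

I run maze.sense(dir→south), and get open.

Calling stack.push(x→south), yielding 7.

I try maze.move(dir→south), and get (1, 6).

Using maze.sense(dir→west), and get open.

I call stack.push(x→west), → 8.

I invoke maze.move(dir→west), and observe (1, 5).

Next I call maze.sense(dir→north), giving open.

Now I run stack.push(x→north), and see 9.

I invoke maze.move(dir→north), — result: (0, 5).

Using maze.sense(dir→west), → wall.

I invoke stack.pop, → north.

Now I run maze.move(dir→south), — result: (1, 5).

Invoking maze.sense(dir→south), — result: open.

I call stack.push(x→south), yielding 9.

I try maze.move(dir→south), → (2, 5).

Using maze.sense(dir→west), which returns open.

Then stack.push(x→west), and see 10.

Using maze.move(dir→west), — result: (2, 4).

I try maze.sense(dir→north), and get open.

I run stack.push(x→north), — result: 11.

I run maze.move(dir→north), and see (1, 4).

Calling maze.sense(dir→west), — result: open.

Invoking stack.push(x→west), → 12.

Next I call maze.move(dir→west), — result: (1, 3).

Calling maze.sense(dir→north), and observe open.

Now I run stack.push(x→north), which returns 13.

I invoke maze.move(dir→north), giving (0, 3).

Next I call maze.sense(dir→west), : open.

Invoking stack.push(x→west), yielding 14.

Calling maze.move(dir→west), and observe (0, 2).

Using maze.sense(dir→south), and see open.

Calling stack.push(x→south), and observe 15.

Next I call maze.move(dir→south), which returns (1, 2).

Now I run maze.sense(dir→south), giving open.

I use stack.push(x→south), which returns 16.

Calling maze.move(dir→south), and see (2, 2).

I use maze.sense(dir→east), giving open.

Using stack.push(x→east), and see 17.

Then maze.move(dir→east), giving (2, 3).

Next I call maze.sense(dir→south), → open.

Calling stack.push(x→south), yielding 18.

I use maze.move(dir→south), — result: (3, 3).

I use maze.sense(dir→east), yielding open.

I try stack.push(x→east), and get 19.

Then maze.move(dir→east), yielding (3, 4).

Then maze.sense(dir→south), → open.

I invoke stack.push(x→south), — result: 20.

I invoke maze.move(dir→south), → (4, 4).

Calling maze.sense(dir→east), : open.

Then stack.push(x→east), — result: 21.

Invoking maze.move(dir→east), giving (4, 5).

Using maze.sense(dir→east), → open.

I call stack.push(x→east), and get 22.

Now I run maze.move(dir→east), yielding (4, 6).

Then maze.sense(dir→east), and see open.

Calling stack.push(x→east), which returns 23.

I call maze.move(dir→east), yielding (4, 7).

I call stack.pop(), which returns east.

Next I call maze.move(dir→west), and observe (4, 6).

Next I call stack.pop(), — result: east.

I try maze.move(dir→west), — result: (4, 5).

I use stack.pop(), and get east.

Using maze.move(dir→west), giving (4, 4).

I call maze.sense(dir→west), and see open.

I run stack.push(x→west), and get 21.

Invoking maze.move(dir→west), which returns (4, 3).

Using maze.sense(dir→west), and see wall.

I try stack.pop, and get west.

I call maze.move(dir→east), which returns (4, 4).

Then stack.pop, yielding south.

I invoke maze.move(dir→north), and observe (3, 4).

I use stack.pop, → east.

Now I run maze.move(dir→west), yielding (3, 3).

Now I run maze.sense(dir→west), — result: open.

I call stack.push(x→west), : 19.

I call maze.move(dir→west), : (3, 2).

I use maze.sense(dir→west), : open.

Then stack.push(x→west), → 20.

Calling maze.move(dir→west), which returns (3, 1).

I run maze.sense(dir→north), yielding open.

Invoking stack.push(x→north), giving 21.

Invoking maze.move(dir→north), : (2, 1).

Now I run maze.sense(dir→north), — result: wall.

I use maze.sense(dir→west), : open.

Calling stack.push(x→west), and observe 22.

Now I run maze.move(dir→west), — result: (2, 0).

I try maze.sense(dir→north), and observe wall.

Now I run maze.sense(dir→south), — result: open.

Then stack.push(x→south), → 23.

Next I call maze.move(dir→south), → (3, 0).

Invoking maze.sense(dir→south), — result: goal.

I run maze.move(dir→south), which returns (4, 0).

Answer: (4, 0)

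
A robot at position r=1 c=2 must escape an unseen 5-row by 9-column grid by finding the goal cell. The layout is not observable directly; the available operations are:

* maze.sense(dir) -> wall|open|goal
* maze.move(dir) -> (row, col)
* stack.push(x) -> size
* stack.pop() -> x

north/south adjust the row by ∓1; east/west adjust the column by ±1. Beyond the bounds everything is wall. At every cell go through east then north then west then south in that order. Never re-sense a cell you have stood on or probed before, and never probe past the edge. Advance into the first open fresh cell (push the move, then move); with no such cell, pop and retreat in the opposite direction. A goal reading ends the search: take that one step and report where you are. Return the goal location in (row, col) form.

Invoking sense on east, and see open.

I try push on east, → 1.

I run move on east, and see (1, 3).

Calling sense on east, and get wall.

I run sense on north, which returns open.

I try push on north, and see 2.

Using move on north, and get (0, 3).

I invoke sense on east, and see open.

Now I run push on east, : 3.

I call move on east, — result: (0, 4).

Next I call sense on east, giving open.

I try push on east, and see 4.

I use move on east, : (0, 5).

I invoke sense on east, and see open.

I invoke push on east, and see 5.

Invoking move on east, → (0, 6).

I run sense on east, and get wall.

Using sense on south, → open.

Invoking push on south, and get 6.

Calling move on south, giving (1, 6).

Calling sense on east, and get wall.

Now I run sense on west, : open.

Next I call push on west, → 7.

Then move on west, and observe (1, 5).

Invoking sense on south, and get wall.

I invoke pop, which returns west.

Invoking move on east, and observe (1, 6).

Invoking sense on south, giving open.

Calling push on south, and observe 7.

Then move on south, and observe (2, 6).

Now I run sense on east, giving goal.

I invoke move on east, and see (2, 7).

Answer: (2, 7)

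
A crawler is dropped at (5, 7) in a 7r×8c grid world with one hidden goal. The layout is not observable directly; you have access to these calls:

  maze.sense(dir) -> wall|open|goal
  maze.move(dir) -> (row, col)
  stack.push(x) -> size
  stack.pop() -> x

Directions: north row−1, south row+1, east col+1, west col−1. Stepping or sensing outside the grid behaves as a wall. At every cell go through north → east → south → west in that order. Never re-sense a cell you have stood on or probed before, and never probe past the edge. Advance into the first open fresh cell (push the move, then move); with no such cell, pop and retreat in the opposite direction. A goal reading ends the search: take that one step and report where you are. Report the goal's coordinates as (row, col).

I invoke sense(dir='north'), yielding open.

Invoking push(x='north'), : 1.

Using move(dir='north'), and see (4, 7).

I call sense(dir='north'), which returns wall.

Now I run sense(dir='west'), and get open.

I invoke push(x='west'), : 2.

Now I run move(dir='west'), and see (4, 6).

Calling sense(dir='north'), giving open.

Invoking push(x='north'), and get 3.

I try move(dir='north'), giving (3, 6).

Invoking sense(dir='north'), : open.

Now I run push(x='north'), — result: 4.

I call move(dir='north'), yielding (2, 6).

Next I call sense(dir='north'), — result: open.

Invoking push(x='north'), giving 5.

Then move(dir='north'), — result: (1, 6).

Next I call sense(dir='north'), : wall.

I call sense(dir='east'), which returns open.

Using push(x='east'), and observe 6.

I run move(dir='east'), — result: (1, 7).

Calling sense(dir='north'), and see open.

I invoke push(x='north'), and see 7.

Using move(dir='north'), → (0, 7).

I run pop, — result: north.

Invoking move(dir='south'), and see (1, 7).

Calling sense(dir='south'), giving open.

Using push(x='south'), giving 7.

I run move(dir='south'), giving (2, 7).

I call pop, and get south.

I call move(dir='north'), yielding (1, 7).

Now I run pop, : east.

I try move(dir='west'), yielding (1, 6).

I try sense(dir='west'), and see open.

Calling push(x='west'), giving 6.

I call move(dir='west'), and see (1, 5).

Invoking sense(dir='north'), → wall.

I invoke sense(dir='south'), : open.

I invoke push(x='south'), yielding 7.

I try move(dir='south'), giving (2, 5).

I invoke sense(dir='south'), and see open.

I use push(x='south'), yielding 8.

I use move(dir='south'), — result: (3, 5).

Next I call sense(dir='south'), : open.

I run push(x='south'), and observe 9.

Using move(dir='south'), : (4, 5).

Using sense(dir='south'), and get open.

Next I call push(x='south'), and get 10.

I use move(dir='south'), yielding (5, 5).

I call sense(dir='east'), and get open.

Calling push(x='east'), and get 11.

Using move(dir='east'), and get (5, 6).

Then sense(dir='south'), and observe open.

Now I run push(x='south'), and see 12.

I run move(dir='south'), — result: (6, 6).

I try sense(dir='east'), and observe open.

I call push(x='east'), which returns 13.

I invoke move(dir='east'), — result: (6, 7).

I run pop(), and see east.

I run move(dir='west'), : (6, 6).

I run sense(dir='west'), — result: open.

I use push(x='west'), → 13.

I try move(dir='west'), → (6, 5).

I use sense(dir='west'), → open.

Next I call push(x='west'), which returns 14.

Using move(dir='west'), which returns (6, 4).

Now I run sense(dir='north'), giving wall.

I invoke sense(dir='west'), which returns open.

I run push(x='west'), and observe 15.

Invoking move(dir='west'), giving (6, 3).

Invoking sense(dir='north'), : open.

I invoke push(x='north'), giving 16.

I use move(dir='north'), and see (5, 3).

Calling sense(dir='north'), : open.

Now I run push(x='north'), → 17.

I try move(dir='north'), and observe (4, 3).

Calling sense(dir='north'), yielding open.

Calling push(x='north'), and get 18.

I invoke move(dir='north'), — result: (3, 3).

Invoking sense(dir='north'), and observe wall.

Using sense(dir='east'), and observe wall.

Calling sense(dir='west'), → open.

I run push(x='west'), giving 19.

Now I run move(dir='west'), giving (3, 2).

Calling sense(dir='north'), : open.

Calling push(x='north'), : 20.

Then move(dir='north'), and get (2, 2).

I call sense(dir='north'), and observe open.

I run push(x='north'), which returns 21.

Now I run move(dir='north'), which returns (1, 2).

Calling sense(dir='north'), giving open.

I invoke push(x='north'), → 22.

Next I call move(dir='north'), — result: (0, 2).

I call sense(dir='east'), giving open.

I use push(x='east'), yielding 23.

Invoking move(dir='east'), which returns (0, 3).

Then sense(dir='east'), yielding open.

I invoke push(x='east'), which returns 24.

Calling move(dir='east'), and get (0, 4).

I run sense(dir='south'), — result: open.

Using push(x='south'), : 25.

Then move(dir='south'), and observe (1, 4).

Calling sense(dir='south'), and get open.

I call push(x='south'), and see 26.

Using move(dir='south'), giving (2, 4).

I try pop, — result: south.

I run move(dir='north'), and see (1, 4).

Using sense(dir='west'), and get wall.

Calling pop, and observe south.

I use move(dir='north'), which returns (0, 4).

Calling pop(), which returns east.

I invoke move(dir='west'), giving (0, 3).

I run pop, and get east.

Next I call move(dir='west'), — result: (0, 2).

I use sense(dir='west'), which returns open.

Using push(x='west'), which returns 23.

I try move(dir='west'), → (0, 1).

Next I call sense(dir='south'), and get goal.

I run move(dir='south'), → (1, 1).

Answer: (1, 1)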